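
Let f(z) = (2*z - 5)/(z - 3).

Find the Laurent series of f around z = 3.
Put w = z - (3), i.e. z = w + 3. The denominator is w, so it suffices to rewrite the numerator in powers of w.

P(z) = 2*z - 5
P(w + 3) = 1 + 2*w

Dividing each term by w:
  f = 1/w + 2

Substituting back w = z - 3:
  f(z) = 1/(z - 3) + 2

The series is finite because the numerator is a polynomial; the negative powers form the principal part, and the coefficient of 1/(z - 3) gives Res(f, 3) = 1.

Final answer: 1/(z - 3) + 2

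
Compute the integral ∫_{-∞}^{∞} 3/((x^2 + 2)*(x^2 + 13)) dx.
3*pi*(-2*sqrt(13) + 13*sqrt(2))/286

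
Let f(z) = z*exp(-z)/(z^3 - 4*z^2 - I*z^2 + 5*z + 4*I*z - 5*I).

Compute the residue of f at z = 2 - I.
Write f(z) = P(z)/Q(z) with P(z) = z*exp(-z) and Q(z) = z^3 - 4*z^2 - I*z^2 + 5*z + 4*I*z - 5*I.
The denominator factors as Q(z) = (z - 2 + I)*(z - I)*(z - 2 - I), so z = 2 - I is a simple zero of Q and P is analytic there; z = 2 - I is therefore a simple pole and
  Res(f, z₀) = P(z₀)/Q'(z₀).

Q'(z) = 3*z^2 - 8*z - 2*I*z + 5 + 4*I, so Q'(2 - I) = -4 - 4*I.
P(2 - I) = (2 - I)*exp(-2 + I).

Res(f, 2 - I) = ((2 - I)*exp(-2 + I))/(-4 - 4*I) = (-1/8 + 3*I/8)*exp(-2 + I)

Final answer: (-1/8 + 3*I/8)*exp(-2 + I)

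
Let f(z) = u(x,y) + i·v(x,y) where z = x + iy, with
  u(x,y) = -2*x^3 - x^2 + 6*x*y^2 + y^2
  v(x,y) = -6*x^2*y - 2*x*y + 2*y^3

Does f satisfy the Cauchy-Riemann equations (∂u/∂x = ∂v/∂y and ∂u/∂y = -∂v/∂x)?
∂u/∂x = -6*x^2 - 2*x + 6*y^2
∂v/∂y = -6*x^2 - 2*x + 6*y^2
∂u/∂y = 12*x*y + 2*y
∂v/∂x = -12*x*y - 2*y
∂u/∂x = ∂v/∂y and ∂u/∂y = -∂v/∂x hold identically; f is analytic.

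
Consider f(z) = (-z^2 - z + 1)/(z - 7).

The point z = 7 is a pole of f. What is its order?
Factor the denominator:
  z - 7 = (z - 7)

The numerator P(z) = -z^2 - z + 1 has P(7) = -55 ≠ 0, so no factor of (z - 7) cancels.
Near z = 7 we can therefore write f(z) = g(z)/(z - 7) with g analytic at 7 and g(7) ≠ 0 (g is just the numerator).

Hence z = 7 is a pole of order 1.

Final answer: 1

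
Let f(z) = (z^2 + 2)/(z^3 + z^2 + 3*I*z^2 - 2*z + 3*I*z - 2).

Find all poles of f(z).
{-1, -2*I, -I}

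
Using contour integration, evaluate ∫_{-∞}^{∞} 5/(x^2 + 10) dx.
sqrt(10)*pi/2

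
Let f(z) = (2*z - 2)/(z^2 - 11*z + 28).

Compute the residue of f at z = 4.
-2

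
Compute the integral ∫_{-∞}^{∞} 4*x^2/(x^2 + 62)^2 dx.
sqrt(62)*pi/31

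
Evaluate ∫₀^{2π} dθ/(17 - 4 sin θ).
Call the integral J. The integrand is 2π-periodic and we integrate over a full period, so shifting θ does not change the value (θ → θ + π/2 turns sin θ into cos θ; θ → θ + π flips the sign of the trig term). Hence
  J = ∫₀^{2π} dθ/(17 + 4 cos θ).
Put z = e^{iθ}: then cos θ = (z + 1/z)/2, dθ = dz/(iz), and z runs once counterclockwise around |z| = 1:
  J = ∮_{|z|=1} 1/(17 + 4*(z + 1/z)/2) · dz/(iz) = (2/i) ∮_{|z|=1} dz/(4*z^2 + 34*z + 4).
The roots of 4*z^2 + 34*z + 4 are z = (-17 ± sqrt(17^2 - 4^2))/4, with sqrt(273) = sqrt(273); their product is 1, so only z₊ = -17/4 + sqrt(273)/4 lies inside the unit circle (z₋ = -17/4 - sqrt(273)/4 lies outside).
z₊ is a simple zero of q(z) = 4*z^2 + 34*z + 4, so Res(1/q, z₊) = 1/q'(z₊) with q'(z) = 8*z + 34; and q'(z₊) = 4*(z₊ - z₋) = 2*sqrt(273).
Therefore J = (2/i) · 2πi · 1/(2*sqrt(273)) = 2*pi/(sqrt(273)) = 2*sqrt(273)*pi/273

Final answer: 2*sqrt(273)*pi/273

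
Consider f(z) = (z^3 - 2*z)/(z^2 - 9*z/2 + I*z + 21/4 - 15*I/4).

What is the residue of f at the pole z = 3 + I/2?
423/50 - 303*I/100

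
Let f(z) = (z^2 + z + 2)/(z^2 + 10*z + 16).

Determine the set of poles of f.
The singularities of f are the zeros of the denominator. Factoring,
  z^2 + 10*z + 16 = (z + 2)*(z + 8)
so the candidates are z = -2, z = -8.

Check the numerator P(z) = z^2 + z + 2 at each one:
  P(-2) = 4 ≠ 0, so z = -2 is a (simple) pole.
  P(-8) = 58 ≠ 0, so z = -8 is a (simple) pole.

Poles of f: {-8, -2}

Final answer: {-8, -2}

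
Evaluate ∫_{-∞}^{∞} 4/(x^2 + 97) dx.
Let f(z) = 4/(z^2 + 97). The denominator has no real zeros and deg Q - deg P = 2 ≥ 2, so the integral of f over the upper semicircle |z| = R tends to 0 as R → ∞. Closing the contour in the upper half-plane,
  ∫_{-∞}^{∞} f(x) dx = 2πi · Σ Res(f, z_k)  over the poles with Im z_k > 0.

Zeros of the denominator: z^2 + 97 = 0 gives z = ±sqrt(97)*I.
Upper half-plane: z = sqrt(97)*I (simple).

Each pole is a simple zero of Q(z) = z^2 + 97, so Res(f, z₀) = P(z₀)/Q'(z₀) with P(z) = 4, Q'(z) = 2*z:
  Res(f, sqrt(97)*I) = (4)/(2*sqrt(97)*I) = -2*sqrt(97)*I/97

∫_{-∞}^{∞} f(x) dx = 2πi · (-2*sqrt(97)*I/97) = 4*sqrt(97)*pi/97

Final answer: 4*sqrt(97)*pi/97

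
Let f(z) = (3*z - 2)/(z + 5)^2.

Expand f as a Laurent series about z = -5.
-17/(z + 5)^2 + 3/(z + 5)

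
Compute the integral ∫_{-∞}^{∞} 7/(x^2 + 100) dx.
7*pi/10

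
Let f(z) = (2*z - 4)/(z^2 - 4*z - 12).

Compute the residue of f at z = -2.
1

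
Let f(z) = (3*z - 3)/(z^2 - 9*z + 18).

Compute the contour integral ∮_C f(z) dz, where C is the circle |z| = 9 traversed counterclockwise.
By the residue theorem, ∮_C f(z) dz = 2πi · (sum of the residues of f at the poles inside |z| = 9).

The denominator factors as (z - 6)*(z - 3), so the singularities of f are simple poles at z = 6, z = 3.
  |6|² = 36 < 81 = 9², so this pole is inside the contour.
  |3|² = 9 < 81 = 9², so this pole is inside the contour.

With P(z) = 3*z - 3 and Q(z) = z^2 - 9*z + 18, each pole is simple, so Res(f, z₀) = P(z₀)/Q'(z₀) with Q'(z) = 2*z - 9.
  Res(f, 6) = P(6)/Q'(6) = (15)/(3) = 5
  Res(f, 3) = P(3)/Q'(3) = (6)/(-3) = -2

Sum of residues inside C: 3
∮_C f(z) dz = 2πi · (3) = 6*I*pi

Final answer: 6*I*pi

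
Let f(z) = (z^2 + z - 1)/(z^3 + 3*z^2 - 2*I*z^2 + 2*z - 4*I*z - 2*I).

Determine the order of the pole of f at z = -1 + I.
Factor the denominator:
  z^3 + 3*z^2 - 2*I*z^2 + 2*z - 4*I*z - 2*I = (z + 1 - I)^2*(z + 1)

The numerator P(z) = z^2 + z - 1 has P(-1 + I) = -2 - I ≠ 0, so no factor of (z + 1 - I) cancels.
Near z = -1 + I we can therefore write f(z) = g(z)/(z + 1 - I)^2 with g analytic at -1 + I and g(-1 + I) ≠ 0 (g is the numerator divided by the remaining denominator factors).

Hence z = -1 + I is a pole of order 2.

Final answer: 2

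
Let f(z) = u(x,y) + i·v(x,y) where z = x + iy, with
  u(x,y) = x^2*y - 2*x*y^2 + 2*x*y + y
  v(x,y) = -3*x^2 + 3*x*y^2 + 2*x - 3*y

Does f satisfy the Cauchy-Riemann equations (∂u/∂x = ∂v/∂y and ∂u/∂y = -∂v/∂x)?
∂u/∂x = 2*x*y - 2*y^2 + 2*y
∂v/∂y = 6*x*y - 3
∂u/∂y = x^2 - 4*x*y + 2*x + 1
∂v/∂x = -6*x + 3*y^2 + 2
∂u/∂x ≠ ∂v/∂y and ∂u/∂y ≠ -∂v/∂x; the Cauchy-Riemann equations are not satisfied, so f is not analytic.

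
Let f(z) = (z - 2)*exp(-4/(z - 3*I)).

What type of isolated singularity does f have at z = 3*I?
Let u = z - 3*I. Then
  e^(-4/u) = Σ_{k≥0} (-4)^k/(k!·u^k) = 1 - 4/u + 8/u^2 - 32/(3*u^3) + ...
which has infinitely many negative powers of u, so exp(-4/(z - 3*I)) has an essential singularity at z = 3*I.
The extra factor z - 2 is a nonzero polynomial; if the product had at most a pole at z = 3*I, dividing by that polynomial would leave exp(-4/(z - 3*I)) with at most a pole too — contradiction. (Equivalently, the product's Laurent series still has infinitely many negative powers.)
So the singularity is essential.

Final answer: essential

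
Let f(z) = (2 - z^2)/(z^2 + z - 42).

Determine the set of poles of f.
{-7, 6}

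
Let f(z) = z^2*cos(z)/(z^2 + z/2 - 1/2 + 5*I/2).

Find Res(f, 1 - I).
Write f(z) = P(z)/Q(z) with P(z) = z^2*cos(z) and Q(z) = z^2 + z/2 - 1/2 + 5*I/2.
The denominator factors as Q(z) = (z - 1 + I)*(z + 3/2 - I), so z = 1 - I is a simple zero of Q and P is analytic there; z = 1 - I is therefore a simple pole and
  Res(f, z₀) = P(z₀)/Q'(z₀).

Q'(z) = 2*z + 1/2, so Q'(1 - I) = 5/2 - 2*I.
P(1 - I) = -2*I*cos(1 - I).

Res(f, 1 - I) = (-2*I*cos(1 - I))/(5/2 - 2*I) = (16/41 - 20*I/41)*cos(1 - I)

Final answer: (16/41 - 20*I/41)*cos(1 - I)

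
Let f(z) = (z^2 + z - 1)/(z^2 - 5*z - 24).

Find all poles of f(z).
The singularities of f are the zeros of the denominator. Factoring,
  z^2 - 5*z - 24 = (z + 3)*(z - 8)
so the candidates are z = -3, z = 8.

Check the numerator P(z) = z^2 + z - 1 at each one:
  P(-3) = 5 ≠ 0, so z = -3 is a (simple) pole.
  P(8) = 71 ≠ 0, so z = 8 is a (simple) pole.

Poles of f: {-3, 8}

Final answer: {-3, 8}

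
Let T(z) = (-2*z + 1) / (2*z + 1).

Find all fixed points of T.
T(z) = z means -2*z + 1 = z*(2*z + 1), i.e.
  2*z^2 + 3*z - 1 = 0.
Discriminant: (3)^2 - 4*(2)*(-1) = 17, so the roots are real.
  z = (-3 ± sqrt(17))/(2*(2))
Fixed points: {-sqrt(17)/4 - 3/4, -3/4 + sqrt(17)/4}

Final answer: {-sqrt(17)/4 - 3/4, -3/4 + sqrt(17)/4}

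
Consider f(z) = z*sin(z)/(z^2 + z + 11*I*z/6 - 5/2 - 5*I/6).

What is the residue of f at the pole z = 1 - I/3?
Write f(z) = P(z)/Q(z) with P(z) = z*sin(z) and Q(z) = z^2 + z + 11*I*z/6 - 5/2 - 5*I/6.
The denominator factors as Q(z) = (z + 2 + 3*I/2)*(z - 1 + I/3), so z = 1 - I/3 is a simple zero of Q and P is analytic there; z = 1 - I/3 is therefore a simple pole and
  Res(f, z₀) = P(z₀)/Q'(z₀).

Q'(z) = 2*z + 1 + 11*I/6, so Q'(1 - I/3) = 3 + 7*I/6.
P(1 - I/3) = (1 - I/3)*sin(1 - I/3).

Res(f, 1 - I/3) = ((1 - I/3)*sin(1 - I/3))/(3 + 7*I/6) = (94/373 - 78*I/373)*sin(1 - I/3)

Final answer: (94/373 - 78*I/373)*sin(1 - I/3)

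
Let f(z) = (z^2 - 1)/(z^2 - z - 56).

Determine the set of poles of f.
The singularities of f are the zeros of the denominator. Factoring,
  z^2 - z - 56 = (z + 7)*(z - 8)
so the candidates are z = -7, z = 8.

Check the numerator P(z) = z^2 - 1 at each one:
  P(-7) = 48 ≠ 0, so z = -7 is a (simple) pole.
  P(8) = 63 ≠ 0, so z = 8 is a (simple) pole.

Poles of f: {-7, 8}

Final answer: {-7, 8}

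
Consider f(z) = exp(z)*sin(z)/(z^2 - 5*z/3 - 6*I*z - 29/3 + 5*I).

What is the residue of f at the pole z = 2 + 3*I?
3*exp(2 + 3*I)*sin(2 + 3*I)/7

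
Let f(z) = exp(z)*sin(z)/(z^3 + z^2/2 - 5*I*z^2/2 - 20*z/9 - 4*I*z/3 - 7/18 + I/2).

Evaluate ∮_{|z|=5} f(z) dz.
By the residue theorem, ∮_C f(z) dz = 2πi · (sum of the residues of f at the poles inside |z| = 5).

The denominator factors as (z - I/3)*(z + 1 - 2*I/3)*(z - 1/2 - 3*I/2), so the singularities of f are simple poles at z = I/3, z = -1 + 2*I/3, z = 1/2 + 3*I/2.
  |I/3|² = 1/9 < 25 = 5², so this pole is inside the contour.
  |-1 + 2*I/3|² = 13/9 < 25 = 5², so this pole is inside the contour.
  |1/2 + 3*I/2|² = 5/2 < 25 = 5², so this pole is inside the contour.

With P(z) = exp(z)*sin(z) and Q(z) = z^3 + z^2/2 - 5*I*z^2/2 - 20*z/9 - 4*I*z/3 - 7/18 + I/2, each pole is simple, so Res(f, z₀) = P(z₀)/Q'(z₀) with Q'(z) = 3*z^2 + z - 5*I*z - 20/9 - 4*I/3.
  Res(f, I/3) = P(I/3)/Q'(I/3) = (I*exp(I/3)*sinh(1/3))/(-8/9 - I) = (-81/145 - 72*I/145)*exp(I/3)*sinh(1/3)
  Res(f, -1 + 2*I/3) = P(-1 + 2*I/3)/Q'(-1 + 2*I/3) = (-exp(-1 + 2*I/3)*sin(1 - 2*I/3))/(16/9 + I/3) = (-144/265 + 27*I/265)*exp(-1 + 2*I/3)*sin(1 - 2*I/3)
  Res(f, 1/2 + 3*I/2) = P(1/2 + 3*I/2)/Q'(1/2 + 3*I/2) = (exp(1/2 + 3*I/2)*sin(1/2 + 3*I/2))/(-2/9 + 13*I/6) = (-72/1537 - 702*I/1537)*exp(1/2 + 3*I/2)*sin(1/2 + 3*I/2)

Sum of residues inside C: (-81/145 - 72*I/145)*exp(I/3)*sinh(1/3) + (-144/265 + 27*I/265)*exp(-1 + 2*I/3)*sin(1 - 2*I/3) + (-72/1537 - 702*I/1537)*exp(1/2 + 3*I/2)*sin(1/2 + 3*I/2)
∮_C f(z) dz = 2πi · ((-81/145 - 72*I/145)*exp(I/3)*sinh(1/3) + (-144/265 + 27*I/265)*exp(-1 + 2*I/3)*sin(1 - 2*I/3) + (-72/1537 - 702*I/1537)*exp(1/2 + 3*I/2)*sin(1/2 + 3*I/2)) = pi*(-54/265 - 288*I/265)*exp(-1 + 2*I/3)*sin(1 - 2*I/3) + pi*(144/145 - 162*I/145)*exp(I/3)*sinh(1/3) + pi*(1404/1537 - 144*I/1537)*exp(1/2 + 3*I/2)*sin(1/2 + 3*I/2)

Final answer: pi*(-54/265 - 288*I/265)*exp(-1 + 2*I/3)*sin(1 - 2*I/3) + pi*(144/145 - 162*I/145)*exp(I/3)*sinh(1/3) + pi*(1404/1537 - 144*I/1537)*exp(1/2 + 3*I/2)*sin(1/2 + 3*I/2)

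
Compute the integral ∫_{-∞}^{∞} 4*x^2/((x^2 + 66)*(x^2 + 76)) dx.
Let f(z) = 4*z^2/((z^2 + 66)*(z^2 + 76)). The denominator has no real zeros and deg Q - deg P = 2 ≥ 2, so the integral of f over the upper semicircle |z| = R tends to 0 as R → ∞. Closing the contour in the upper half-plane,
  ∫_{-∞}^{∞} f(x) dx = 2πi · Σ Res(f, z_k)  over the poles with Im z_k > 0.

Zeros of the denominator: z^2 + 76 = 0 gives z = ±2*sqrt(19)*I; z^2 + 66 = 0 gives z = ±sqrt(66)*I.
Upper half-plane: z = 2*sqrt(19)*I, z = sqrt(66)*I (simple).

Each pole is a simple zero of Q(z) = z^4 + 142*z^2 + 5016, so Res(f, z₀) = P(z₀)/Q'(z₀) with P(z) = 4*z^2, Q'(z) = 4*z^3 + 284*z:
  Res(f, 2*sqrt(19)*I) = (-304)/(-40*sqrt(19)*I) = -2*sqrt(19)*I/5
  Res(f, sqrt(66)*I) = (-264)/(20*sqrt(66)*I) = sqrt(66)*I/5

Sum of residues: I*(-2*sqrt(19) + sqrt(66))/5
∫_{-∞}^{∞} f(x) dx = 2πi · (I*(-2*sqrt(19) + sqrt(66))/5) = 2*pi*(-sqrt(66) + 2*sqrt(19))/5

Final answer: 2*pi*(-sqrt(66) + 2*sqrt(19))/5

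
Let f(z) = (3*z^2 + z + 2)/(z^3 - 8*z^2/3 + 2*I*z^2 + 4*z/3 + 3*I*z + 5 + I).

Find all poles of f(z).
The singularities of f are the zeros of the denominator. Factoring,
  z^3 - 8*z^2/3 + 2*I*z^2 + 4*z/3 + 3*I*z + 5 + I = (z - 3 + 3*I)*(z - 2/3 - I)*(z + 1)
so the candidates are z = 3 - 3*I, z = 2/3 + I, z = -1.

Check the numerator P(z) = 3*z^2 + z + 2 at each one:
  P(3 - 3*I) = 5 - 57*I ≠ 0, so z = 3 - 3*I is a (simple) pole.
  P(2/3 + I) = 1 + 5*I ≠ 0, so z = 2/3 + I is a (simple) pole.
  P(-1) = 4 ≠ 0, so z = -1 is a (simple) pole.

Poles of f: {-1, 2/3 + I, 3 - 3*I}

Final answer: {-1, 2/3 + I, 3 - 3*I}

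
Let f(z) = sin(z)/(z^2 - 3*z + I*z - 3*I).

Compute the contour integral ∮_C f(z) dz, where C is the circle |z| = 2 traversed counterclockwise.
By the residue theorem, ∮_C f(z) dz = 2πi · (sum of the residues of f at the poles inside |z| = 2).

The denominator factors as (z + I)*(z - 3), so the singularities of f are simple poles at z = -I, z = 3.
  |-I|² = 1 < 4 = 2², so this pole is inside the contour.
  |3|² = 9 > 4 = 2², so this pole is outside the contour.

With P(z) = sin(z) and Q(z) = z^2 - 3*z + I*z - 3*I, each pole is simple, so Res(f, z₀) = P(z₀)/Q'(z₀) with Q'(z) = 2*z - 3 + I.
  Res(f, -I) = P(-I)/Q'(-I) = (-I*sinh(1))/(-3 - I) = (1/10 + 3*I/10)*sinh(1)

∮_C f(z) dz = 2πi · ((1/10 + 3*I/10)*sinh(1)) = pi*(-3/5 + I/5)*sinh(1)

Final answer: pi*(-3/5 + I/5)*sinh(1)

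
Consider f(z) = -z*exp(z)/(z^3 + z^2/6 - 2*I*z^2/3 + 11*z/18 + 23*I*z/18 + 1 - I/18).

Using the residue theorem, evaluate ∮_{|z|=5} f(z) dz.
By the residue theorem, ∮_C f(z) dz = 2πi · (sum of the residues of f at the poles inside |z| = 5).

The denominator factors as (z + 1/2 - I)*(z + 1/3 - 2*I/3)*(z - 2/3 + I), so the singularities of f are simple poles at z = -1/2 + I, z = -1/3 + 2*I/3, z = 2/3 - I.
  |-1/2 + I|² = 5/4 < 25 = 5², so this pole is inside the contour.
  |-1/3 + 2*I/3|² = 5/9 < 25 = 5², so this pole is inside the contour.
  |2/3 - I|² = 13/9 < 25 = 5², so this pole is inside the contour.

With P(z) = -z*exp(z) and Q(z) = z^3 + z^2/6 - 2*I*z^2/3 + 11*z/18 + 23*I*z/18 + 1 - I/18, each pole is simple, so Res(f, z₀) = P(z₀)/Q'(z₀) with Q'(z) = 3*z^2 + z/3 - 4*I*z/3 + 11/18 + 23*I/18.
  Res(f, -1/2 + I) = P(-1/2 + I)/Q'(-1/2 + I) = ((1/2 - I)*exp(-1/2 + I))/(-17/36 - 13*I/18) = (126/193 + 216*I/193)*exp(-1/2 + I)
  Res(f, -1/3 + 2*I/3) = P(-1/3 + 2*I/3)/Q'(-1/3 + 2*I/3) = ((1/3 - 2*I/3)*exp(-1/3 + 2*I/3))/(7/18 + 11*I/18) = (-9/17 - 15*I/17)*exp(-1/3 + 2*I/3)
  Res(f, 2/3 - I) = P(2/3 - I)/Q'(2/3 - I) = ((-2/3 + I)*exp(2/3 - I))/(-13/6 - 71*I/18) = (-405/3281 - 777*I/3281)*exp(2/3 - I)

Sum of residues inside C: (-9/17 - 15*I/17)*exp(-1/3 + 2*I/3) + (-405/3281 - 777*I/3281)*exp(2/3 - I) + (126/193 + 216*I/193)*exp(-1/2 + I)
∮_C f(z) dz = 2πi · ((-9/17 - 15*I/17)*exp(-1/3 + 2*I/3) + (-405/3281 - 777*I/3281)*exp(2/3 - I) + (126/193 + 216*I/193)*exp(-1/2 + I)) = pi*(1554/3281 - 810*I/3281)*exp(2/3 - I) + pi*(-432/193 + 252*I/193)*exp(-1/2 + I) + pi*(30/17 - 18*I/17)*exp(-1/3 + 2*I/3)

Final answer: pi*(1554/3281 - 810*I/3281)*exp(2/3 - I) + pi*(-432/193 + 252*I/193)*exp(-1/2 + I) + pi*(30/17 - 18*I/17)*exp(-1/3 + 2*I/3)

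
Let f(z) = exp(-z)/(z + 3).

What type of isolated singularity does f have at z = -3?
Write f(z) = g(z)/(z + 3) with g(z) = exp(-z).
g is entire and g(-3) = exp(3) ≠ 0, so no factor of (z + 3) cancels: the Laurent expansion of f about z = -3 starts at the power -1, i.e. lim_{z→z₀} (z - z₀) f(z) = exp(3) is finite and nonzero.
So z = -3 is a pole of order 1.

Final answer: pole of order 1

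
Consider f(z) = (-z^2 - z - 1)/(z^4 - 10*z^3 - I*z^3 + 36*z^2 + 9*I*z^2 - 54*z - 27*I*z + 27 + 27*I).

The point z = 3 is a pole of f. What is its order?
3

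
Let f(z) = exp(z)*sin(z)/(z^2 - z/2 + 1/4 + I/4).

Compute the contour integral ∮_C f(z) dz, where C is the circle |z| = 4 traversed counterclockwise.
By the residue theorem, ∮_C f(z) dz = 2πi · (sum of the residues of f at the poles inside |z| = 4).

The denominator factors as (z - I/2)*(z - 1/2 + I/2), so the singularities of f are simple poles at z = I/2, z = 1/2 - I/2.
  |I/2|² = 1/4 < 16 = 4², so this pole is inside the contour.
  |1/2 - I/2|² = 1/2 < 16 = 4², so this pole is inside the contour.

With P(z) = exp(z)*sin(z) and Q(z) = z^2 - z/2 + 1/4 + I/4, each pole is simple, so Res(f, z₀) = P(z₀)/Q'(z₀) with Q'(z) = 2*z - 1/2.
  Res(f, I/2) = P(I/2)/Q'(I/2) = (I*exp(I/2)*sinh(1/2))/(-1/2 + I) = (4/5 - 2*I/5)*exp(I/2)*sinh(1/2)
  Res(f, 1/2 - I/2) = P(1/2 - I/2)/Q'(1/2 - I/2) = (exp(1/2 - I/2)*sin(1/2 - I/2))/(1/2 - I) = (2/5 + 4*I/5)*exp(1/2 - I/2)*sin(1/2 - I/2)

Sum of residues inside C: (2/5 + 4*I/5)*exp(1/2 - I/2)*sin(1/2 - I/2) + (4/5 - 2*I/5)*exp(I/2)*sinh(1/2)
∮_C f(z) dz = 2πi · ((2/5 + 4*I/5)*exp(1/2 - I/2)*sin(1/2 - I/2) + (4/5 - 2*I/5)*exp(I/2)*sinh(1/2)) = pi*(4/5 + 8*I/5)*exp(I/2)*sinh(1/2) + pi*(-8/5 + 4*I/5)*exp(1/2 - I/2)*sin(1/2 - I/2)

Final answer: pi*(4/5 + 8*I/5)*exp(I/2)*sinh(1/2) + pi*(-8/5 + 4*I/5)*exp(1/2 - I/2)*sin(1/2 - I/2)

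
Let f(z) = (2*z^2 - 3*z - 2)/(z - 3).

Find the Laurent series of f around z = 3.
Put w = z - (3), i.e. z = w + 3. The denominator is w, so it suffices to rewrite the numerator in powers of w.

P(z) = 2*z^2 - 3*z - 2
P(w + 3) = 7 + 9*w + 2*w^2

Dividing each term by w:
  f = 7/w + 9 + 2*w

Substituting back w = z - 3:
  f(z) = 7/(z - 3) + 9 + 2*(z - 3)

The series is finite because the numerator is a polynomial; the negative powers form the principal part, and the coefficient of 1/(z - 3) gives Res(f, 3) = 7.

Final answer: 7/(z - 3) + 9 + 2*(z - 3)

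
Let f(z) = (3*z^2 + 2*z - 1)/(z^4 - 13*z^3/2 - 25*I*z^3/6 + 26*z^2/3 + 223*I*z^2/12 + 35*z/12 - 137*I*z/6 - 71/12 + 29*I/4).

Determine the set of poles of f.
The singularities of f are the zeros of the denominator. Factoring,
  z^4 - 13*z^3/2 - 25*I*z^3/6 + 26*z^2/3 + 223*I*z^2/12 + 35*z/12 - 137*I*z/6 - 71/12 + 29*I/4 = (z - 3 - 2*I)*(z - 1 - I)*(z - 1 - I/2)*(z - 3/2 - 2*I/3)
so the candidates are z = 3 + 2*I, z = 1 + I, z = 1 + I/2, z = 3/2 + 2*I/3.

Check the numerator P(z) = 3*z^2 + 2*z - 1 at each one:
  P(3 + 2*I) = 20 + 40*I ≠ 0, so z = 3 + 2*I is a (simple) pole.
  P(1 + I) = 1 + 8*I ≠ 0, so z = 1 + I is a (simple) pole.
  P(1 + I/2) = 13/4 + 4*I ≠ 0, so z = 1 + I/2 is a (simple) pole.
  P(3/2 + 2*I/3) = 89/12 + 22*I/3 ≠ 0, so z = 3/2 + 2*I/3 is a (simple) pole.

Poles of f: {1 + I/2, 1 + I, 3/2 + 2*I/3, 3 + 2*I}

Final answer: {1 + I/2, 1 + I, 3/2 + 2*I/3, 3 + 2*I}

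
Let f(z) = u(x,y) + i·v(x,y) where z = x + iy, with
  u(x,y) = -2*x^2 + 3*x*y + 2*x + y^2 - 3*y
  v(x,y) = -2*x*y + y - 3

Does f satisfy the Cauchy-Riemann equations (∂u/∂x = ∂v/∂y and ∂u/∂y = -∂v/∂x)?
∂u/∂x = -4*x + 3*y + 2
∂v/∂y = 1 - 2*x
∂u/∂y = 3*x + 2*y - 3
∂v/∂x = -2*y
∂u/∂x ≠ ∂v/∂y and ∂u/∂y ≠ -∂v/∂x; the Cauchy-Riemann equations are not satisfied, so f is not analytic.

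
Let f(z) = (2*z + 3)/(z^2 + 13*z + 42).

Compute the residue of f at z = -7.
11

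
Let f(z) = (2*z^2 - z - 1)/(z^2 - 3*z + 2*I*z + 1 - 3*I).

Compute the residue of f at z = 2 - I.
Write f(z) = P(z)/Q(z) with P(z) = 2*z^2 - z - 1 and Q(z) = z^2 - 3*z + 2*I*z + 1 - 3*I.
The denominator factors as Q(z) = (z - 2 + I)*(z - 1 + I), so z = 2 - I is a simple zero of Q and P is analytic there; z = 2 - I is therefore a simple pole and
  Res(f, z₀) = P(z₀)/Q'(z₀).

Q'(z) = 2*z - 3 + 2*I, so Q'(2 - I) = 1.
P(2 - I) = 3 - 7*I.

Res(f, 2 - I) = (3 - 7*I)/(1) = 3 - 7*I

Final answer: 3 - 7*I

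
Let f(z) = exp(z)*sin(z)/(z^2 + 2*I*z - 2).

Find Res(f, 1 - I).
exp(1 - I)*sin(1 - I)/2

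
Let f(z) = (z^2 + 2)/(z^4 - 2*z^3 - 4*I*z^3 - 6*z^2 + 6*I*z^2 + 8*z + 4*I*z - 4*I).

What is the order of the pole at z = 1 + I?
Factor the denominator:
  z^4 - 2*z^3 - 4*I*z^3 - 6*z^2 + 6*I*z^2 + 8*z + 4*I*z - 4*I = (z - 1 - I)^3*(z + 1 - I)

The numerator P(z) = z^2 + 2 has P(1 + I) = 2 + 2*I ≠ 0, so no factor of (z - 1 - I) cancels.
Near z = 1 + I we can therefore write f(z) = g(z)/(z - 1 - I)^3 with g analytic at 1 + I and g(1 + I) ≠ 0 (g is the numerator divided by the remaining denominator factors).

Hence z = 1 + I is a pole of order 3.

Final answer: 3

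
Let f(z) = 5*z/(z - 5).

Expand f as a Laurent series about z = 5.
Put w = z - (5), i.e. z = w + 5. The denominator is w, so it suffices to rewrite the numerator in powers of w.

P(z) = 5*z
P(w + 5) = 25 + 5*w

Dividing each term by w:
  f = 25/w + 5

Substituting back w = z - 5:
  f(z) = 25/(z - 5) + 5

The series is finite because the numerator is a polynomial; the negative powers form the principal part, and the coefficient of 1/(z - 5) gives Res(f, 5) = 25.

Final answer: 25/(z - 5) + 5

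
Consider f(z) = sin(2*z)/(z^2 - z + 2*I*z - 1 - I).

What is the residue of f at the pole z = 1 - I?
Write f(z) = P(z)/Q(z) with P(z) = sin(2*z) and Q(z) = z^2 - z + 2*I*z - 1 - I.
The denominator factors as Q(z) = (z + I)*(z - 1 + I), so z = 1 - I is a simple zero of Q and P is analytic there; z = 1 - I is therefore a simple pole and
  Res(f, z₀) = P(z₀)/Q'(z₀).

Q'(z) = 2*z - 1 + 2*I, so Q'(1 - I) = 1.
P(1 - I) = sin(2 - 2*I).

Res(f, 1 - I) = (sin(2 - 2*I))/(1) = sin(2 - 2*I)

Final answer: sin(2 - 2*I)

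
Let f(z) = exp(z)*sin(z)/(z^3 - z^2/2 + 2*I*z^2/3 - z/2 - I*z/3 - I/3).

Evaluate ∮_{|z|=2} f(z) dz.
By the residue theorem, ∮_C f(z) dz = 2πi · (sum of the residues of f at the poles inside |z| = 2).

The denominator factors as (z + 2*I/3)*(z + 1/2)*(z - 1), so the singularities of f are simple poles at z = -2*I/3, z = -1/2, z = 1.
  |-2*I/3|² = 4/9 < 4 = 2², so this pole is inside the contour.
  |-1/2|² = 1/4 < 4 = 2², so this pole is inside the contour.
  |1|² = 1 < 4 = 2², so this pole is inside the contour.

With P(z) = exp(z)*sin(z) and Q(z) = z^3 - z^2/2 + 2*I*z^2/3 - z/2 - I*z/3 - I/3, each pole is simple, so Res(f, z₀) = P(z₀)/Q'(z₀) with Q'(z) = 3*z^2 - z + 4*I*z/3 - 1/2 - I/3.
  Res(f, -2*I/3) = P(-2*I/3)/Q'(-2*I/3) = (-I*exp(-2*I/3)*sinh(2/3))/(-17/18 + I/3) = (-108/325 + 306*I/325)*exp(-2*I/3)*sinh(2/3)
  Res(f, -1/2) = P(-1/2)/Q'(-1/2) = (-exp(-1/2)*sin(1/2))/(3/4 - I) = (-12/25 - 16*I/25)*exp(-1/2)*sin(1/2)
  Res(f, 1) = P(1)/Q'(1) = (exp(1)*sin(1))/(3/2 + I) = exp(1)*(6/13 - 4*I/13)*sin(1)

Sum of residues inside C: exp(1)*(6/13 - 4*I/13)*sin(1) + (-12/25 - 16*I/25)*exp(-1/2)*sin(1/2) + (-108/325 + 306*I/325)*exp(-2*I/3)*sinh(2/3)
∮_C f(z) dz = 2πi · (exp(1)*(6/13 - 4*I/13)*sin(1) + (-12/25 - 16*I/25)*exp(-1/2)*sin(1/2) + (-108/325 + 306*I/325)*exp(-2*I/3)*sinh(2/3)) = pi*(32/25 - 24*I/25)*exp(-1/2)*sin(1/2) + pi*(-612/325 - 216*I/325)*exp(-2*I/3)*sinh(2/3) + exp(1)*pi*(8/13 + 12*I/13)*sin(1)

Final answer: pi*(32/25 - 24*I/25)*exp(-1/2)*sin(1/2) + pi*(-612/325 - 216*I/325)*exp(-2*I/3)*sinh(2/3) + exp(1)*pi*(8/13 + 12*I/13)*sin(1)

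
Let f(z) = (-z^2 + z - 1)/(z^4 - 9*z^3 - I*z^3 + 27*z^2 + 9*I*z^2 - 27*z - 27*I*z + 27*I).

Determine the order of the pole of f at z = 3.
3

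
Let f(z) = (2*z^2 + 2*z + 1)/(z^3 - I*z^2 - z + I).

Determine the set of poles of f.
The singularities of f are the zeros of the denominator. Factoring,
  z^3 - I*z^2 - z + I = (z + 1)*(z - I)*(z - 1)
so the candidates are z = -1, z = I, z = 1.

Check the numerator P(z) = 2*z^2 + 2*z + 1 at each one:
  P(-1) = 1 ≠ 0, so z = -1 is a (simple) pole.
  P(I) = -1 + 2*I ≠ 0, so z = I is a (simple) pole.
  P(1) = 5 ≠ 0, so z = 1 is a (simple) pole.

Poles of f: {-1, I, 1}

Final answer: {-1, I, 1}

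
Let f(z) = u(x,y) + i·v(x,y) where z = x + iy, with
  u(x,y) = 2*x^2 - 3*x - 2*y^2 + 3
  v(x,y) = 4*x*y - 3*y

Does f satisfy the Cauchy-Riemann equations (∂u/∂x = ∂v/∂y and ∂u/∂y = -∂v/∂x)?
∂u/∂x = 4*x - 3
∂v/∂y = 4*x - 3
∂u/∂y = -4*y
∂v/∂x = 4*y
∂u/∂x = ∂v/∂y and ∂u/∂y = -∂v/∂x hold identically; f is analytic.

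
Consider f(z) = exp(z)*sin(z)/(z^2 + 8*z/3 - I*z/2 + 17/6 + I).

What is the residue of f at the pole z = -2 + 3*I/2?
Write f(z) = P(z)/Q(z) with P(z) = exp(z)*sin(z) and Q(z) = z^2 + 8*z/3 - I*z/2 + 17/6 + I.
The denominator factors as Q(z) = (z + 2 - 3*I/2)*(z + 2/3 + I), so z = -2 + 3*I/2 is a simple zero of Q and P is analytic there; z = -2 + 3*I/2 is therefore a simple pole and
  Res(f, z₀) = P(z₀)/Q'(z₀).

Q'(z) = 2*z + 8/3 - I/2, so Q'(-2 + 3*I/2) = -4/3 + 5*I/2.
P(-2 + 3*I/2) = -exp(-2 + 3*I/2)*sin(2 - 3*I/2).

Res(f, -2 + 3*I/2) = (-exp(-2 + 3*I/2)*sin(2 - 3*I/2))/(-4/3 + 5*I/2) = (48/289 + 90*I/289)*exp(-2 + 3*I/2)*sin(2 - 3*I/2)

Final answer: (48/289 + 90*I/289)*exp(-2 + 3*I/2)*sin(2 - 3*I/2)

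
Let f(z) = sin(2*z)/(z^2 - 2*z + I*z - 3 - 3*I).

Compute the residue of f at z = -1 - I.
Write f(z) = P(z)/Q(z) with P(z) = sin(2*z) and Q(z) = z^2 - 2*z + I*z - 3 - 3*I.
The denominator factors as Q(z) = (z - 3)*(z + 1 + I), so z = -1 - I is a simple zero of Q and P is analytic there; z = -1 - I is therefore a simple pole and
  Res(f, z₀) = P(z₀)/Q'(z₀).

Q'(z) = 2*z - 2 + I, so Q'(-1 - I) = -4 - I.
P(-1 - I) = -sin(2 + 2*I).

Res(f, -1 - I) = (-sin(2 + 2*I))/(-4 - I) = (4/17 - I/17)*sin(2 + 2*I)

Final answer: (4/17 - I/17)*sin(2 + 2*I)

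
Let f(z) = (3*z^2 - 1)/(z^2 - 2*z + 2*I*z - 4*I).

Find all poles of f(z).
The singularities of f are the zeros of the denominator. Factoring,
  z^2 - 2*z + 2*I*z - 4*I = (z - 2)*(z + 2*I)
so the candidates are z = 2, z = -2*I.

Check the numerator P(z) = 3*z^2 - 1 at each one:
  P(2) = 11 ≠ 0, so z = 2 is a (simple) pole.
  P(-2*I) = -13 ≠ 0, so z = -2*I is a (simple) pole.

Poles of f: {-2*I, 2}

Final answer: {-2*I, 2}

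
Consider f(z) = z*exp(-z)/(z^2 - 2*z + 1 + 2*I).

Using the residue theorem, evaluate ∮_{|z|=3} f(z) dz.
By the residue theorem, ∮_C f(z) dz = 2πi · (sum of the residues of f at the poles inside |z| = 3).

The denominator factors as (z - 2 + I)*(z - I), so the singularities of f are simple poles at z = 2 - I, z = I.
  |2 - I|² = 5 < 9 = 3², so this pole is inside the contour.
  |I|² = 1 < 9 = 3², so this pole is inside the contour.

With P(z) = z*exp(-z) and Q(z) = z^2 - 2*z + 1 + 2*I, each pole is simple, so Res(f, z₀) = P(z₀)/Q'(z₀) with Q'(z) = 2*z - 2.
  Res(f, 2 - I) = P(2 - I)/Q'(2 - I) = ((2 - I)*exp(-2 + I))/(2 - 2*I) = (3/4 + I/4)*exp(-2 + I)
  Res(f, I) = P(I)/Q'(I) = (I*exp(-I))/(-2 + 2*I) = (1/4 - I/4)*exp(-I)

Sum of residues inside C: (1/4 - I/4)*exp(-I) + (3/4 + I/4)*exp(-2 + I)
∮_C f(z) dz = 2πi · ((1/4 - I/4)*exp(-I) + (3/4 + I/4)*exp(-2 + I)) = pi*(1/2 + I/2)*exp(-I) + pi*(-1/2 + 3*I/2)*exp(-2 + I)

Final answer: pi*(1/2 + I/2)*exp(-I) + pi*(-1/2 + 3*I/2)*exp(-2 + I)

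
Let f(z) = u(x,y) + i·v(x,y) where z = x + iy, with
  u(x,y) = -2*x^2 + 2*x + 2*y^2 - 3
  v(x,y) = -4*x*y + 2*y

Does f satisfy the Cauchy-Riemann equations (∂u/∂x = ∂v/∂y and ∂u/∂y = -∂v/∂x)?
∂u/∂x = 2 - 4*x
∂v/∂y = 2 - 4*x
∂u/∂y = 4*y
∂v/∂x = -4*y
∂u/∂x = ∂v/∂y and ∂u/∂y = -∂v/∂x hold identically; f is analytic.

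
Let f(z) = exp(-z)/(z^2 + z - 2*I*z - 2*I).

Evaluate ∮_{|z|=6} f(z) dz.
By the residue theorem, ∮_C f(z) dz = 2πi · (sum of the residues of f at the poles inside |z| = 6).

The denominator factors as (z - 2*I)*(z + 1), so the singularities of f are simple poles at z = 2*I, z = -1.
  |2*I|² = 4 < 36 = 6², so this pole is inside the contour.
  |-1|² = 1 < 36 = 6², so this pole is inside the contour.

With P(z) = exp(-z) and Q(z) = z^2 + z - 2*I*z - 2*I, each pole is simple, so Res(f, z₀) = P(z₀)/Q'(z₀) with Q'(z) = 2*z + 1 - 2*I.
  Res(f, 2*I) = P(2*I)/Q'(2*I) = (exp(-2*I))/(1 + 2*I) = (1/5 - 2*I/5)*exp(-2*I)
  Res(f, -1) = P(-1)/Q'(-1) = (exp(1))/(-1 - 2*I) = exp(1)*(-1/5 + 2*I/5)

Sum of residues inside C: (1/5 - 2*I/5)*exp(-2*I) + exp(1)*(-1/5 + 2*I/5)
∮_C f(z) dz = 2πi · ((1/5 - 2*I/5)*exp(-2*I) + exp(1)*(-1/5 + 2*I/5)) = exp(1)*pi*(-4/5 - 2*I/5) + pi*(4/5 + 2*I/5)*exp(-2*I)

Final answer: exp(1)*pi*(-4/5 - 2*I/5) + pi*(4/5 + 2*I/5)*exp(-2*I)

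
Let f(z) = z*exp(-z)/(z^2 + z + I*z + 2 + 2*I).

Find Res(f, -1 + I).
Write f(z) = P(z)/Q(z) with P(z) = z*exp(-z) and Q(z) = z^2 + z + I*z + 2 + 2*I.
The denominator factors as Q(z) = (z + 2*I)*(z + 1 - I), so z = -1 + I is a simple zero of Q and P is analytic there; z = -1 + I is therefore a simple pole and
  Res(f, z₀) = P(z₀)/Q'(z₀).

Q'(z) = 2*z + 1 + I, so Q'(-1 + I) = -1 + 3*I.
P(-1 + I) = (-1 + I)*exp(1 - I).

Res(f, -1 + I) = ((-1 + I)*exp(1 - I))/(-1 + 3*I) = (2/5 + I/5)*exp(1 - I)

Final answer: (2/5 + I/5)*exp(1 - I)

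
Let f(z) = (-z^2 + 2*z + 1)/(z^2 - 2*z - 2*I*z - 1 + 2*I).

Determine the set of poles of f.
The singularities of f are the zeros of the denominator. Factoring,
  z^2 - 2*z - 2*I*z - 1 + 2*I = (z - I)*(z - 2 - I)
so the candidates are z = I, z = 2 + I.

Check the numerator P(z) = -z^2 + 2*z + 1 at each one:
  P(I) = 2 + 2*I ≠ 0, so z = I is a (simple) pole.
  P(2 + I) = 2 - 2*I ≠ 0, so z = 2 + I is a (simple) pole.

Poles of f: {I, 2 + I}

Final answer: {I, 2 + I}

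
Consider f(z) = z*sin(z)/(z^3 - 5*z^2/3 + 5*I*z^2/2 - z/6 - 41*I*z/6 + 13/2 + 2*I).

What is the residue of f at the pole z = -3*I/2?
(-126/533 - 396*I/533)*sinh(3/2)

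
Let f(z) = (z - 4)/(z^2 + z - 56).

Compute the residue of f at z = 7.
Write f(z) = P(z)/Q(z) with P(z) = z - 4 and Q(z) = z^2 + z - 56.
The denominator factors as Q(z) = (z - 7)*(z + 8), so z = 7 is a simple zero of Q and P is analytic there; z = 7 is therefore a simple pole and
  Res(f, z₀) = P(z₀)/Q'(z₀).

Q'(z) = 2*z + 1, so Q'(7) = 15.
P(7) = 3.

Res(f, 7) = (3)/(15) = 1/5

Final answer: 1/5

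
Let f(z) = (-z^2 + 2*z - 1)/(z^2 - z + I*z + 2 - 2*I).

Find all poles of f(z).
The singularities of f are the zeros of the denominator. Factoring,
  z^2 - z + I*z + 2 - 2*I = (z - 1 - I)*(z + 2*I)
so the candidates are z = 1 + I, z = -2*I.

Check the numerator P(z) = -z^2 + 2*z - 1 at each one:
  P(1 + I) = 1 ≠ 0, so z = 1 + I is a (simple) pole.
  P(-2*I) = 3 - 4*I ≠ 0, so z = -2*I is a (simple) pole.

Poles of f: {-2*I, 1 + I}

Final answer: {-2*I, 1 + I}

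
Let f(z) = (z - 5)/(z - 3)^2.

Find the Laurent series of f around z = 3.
-2/(z - 3)^2 + 1/(z - 3)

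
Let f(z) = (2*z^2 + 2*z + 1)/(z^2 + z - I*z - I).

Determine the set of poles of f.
{-1, I}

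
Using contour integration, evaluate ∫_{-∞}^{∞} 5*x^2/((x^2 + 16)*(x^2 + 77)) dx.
5*pi*(-4 + sqrt(77))/61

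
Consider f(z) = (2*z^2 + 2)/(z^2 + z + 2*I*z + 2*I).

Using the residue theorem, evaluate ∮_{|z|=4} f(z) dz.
By the residue theorem, ∮_C f(z) dz = 2πi · (sum of the residues of f at the poles inside |z| = 4).

The denominator factors as (z + 2*I)*(z + 1), so the singularities of f are simple poles at z = -2*I, z = -1.
  |-2*I|² = 4 < 16 = 4², so this pole is inside the contour.
  |-1|² = 1 < 16 = 4², so this pole is inside the contour.

With P(z) = 2*z^2 + 2 and Q(z) = z^2 + z + 2*I*z + 2*I, each pole is simple, so Res(f, z₀) = P(z₀)/Q'(z₀) with Q'(z) = 2*z + 1 + 2*I.
  Res(f, -2*I) = P(-2*I)/Q'(-2*I) = (-6)/(1 - 2*I) = -6/5 - 12*I/5
  Res(f, -1) = P(-1)/Q'(-1) = (4)/(-1 + 2*I) = -4/5 - 8*I/5

Sum of residues inside C: -2 - 4*I
∮_C f(z) dz = 2πi · (-2 - 4*I) = pi*(8 - 4*I)

Final answer: pi*(8 - 4*I)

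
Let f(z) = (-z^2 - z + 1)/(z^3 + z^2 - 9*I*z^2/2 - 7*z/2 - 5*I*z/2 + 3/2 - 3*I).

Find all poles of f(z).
The singularities of f are the zeros of the denominator. Factoring,
  z^3 + z^2 - 9*I*z^2/2 - 7*z/2 - 5*I*z/2 + 3/2 - 3*I = (z + 1 - 2*I)*(z - 3*I)*(z + I/2)
so the candidates are z = -1 + 2*I, z = 3*I, z = -I/2.

Check the numerator P(z) = -z^2 - z + 1 at each one:
  P(-1 + 2*I) = 5 + 2*I ≠ 0, so z = -1 + 2*I is a (simple) pole.
  P(3*I) = 10 - 3*I ≠ 0, so z = 3*I is a (simple) pole.
  P(-I/2) = 5/4 + I/2 ≠ 0, so z = -I/2 is a (simple) pole.

Poles of f: {-1 + 2*I, -I/2, 3*I}

Final answer: {-1 + 2*I, -I/2, 3*I}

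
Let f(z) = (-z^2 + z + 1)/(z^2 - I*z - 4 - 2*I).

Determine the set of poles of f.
The singularities of f are the zeros of the denominator. Factoring,
  z^2 - I*z - 4 - 2*I = (z - 2 - I)*(z + 2)
so the candidates are z = 2 + I, z = -2.

Check the numerator P(z) = -z^2 + z + 1 at each one:
  P(2 + I) = -3*I ≠ 0, so z = 2 + I is a (simple) pole.
  P(-2) = -5 ≠ 0, so z = -2 is a (simple) pole.

Poles of f: {-2, 2 + I}

Final answer: {-2, 2 + I}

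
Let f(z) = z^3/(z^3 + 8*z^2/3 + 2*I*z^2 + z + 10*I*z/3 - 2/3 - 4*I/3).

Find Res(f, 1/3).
Write f(z) = P(z)/Q(z) with P(z) = z^3 and Q(z) = z^3 + 8*z^2/3 + 2*I*z^2 + z + 10*I*z/3 - 2/3 - 4*I/3.
The denominator factors as Q(z) = (z + 1 + 2*I)*(z - 1/3)*(z + 2), so z = 1/3 is a simple zero of Q and P is analytic there; z = 1/3 is therefore a simple pole and
  Res(f, z₀) = P(z₀)/Q'(z₀).

Q'(z) = 3*z^2 + 16*z/3 + 4*I*z + 1 + 10*I/3, so Q'(1/3) = 28/9 + 14*I/3.
P(1/3) = 1/27.

Res(f, 1/3) = (1/27)/(28/9 + 14*I/3) = 1/273 - I/182

Final answer: 1/273 - I/182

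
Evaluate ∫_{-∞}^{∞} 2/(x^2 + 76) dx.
Let f(z) = 2/(z^2 + 76). The denominator has no real zeros and deg Q - deg P = 2 ≥ 2, so the integral of f over the upper semicircle |z| = R tends to 0 as R → ∞. Closing the contour in the upper half-plane,
  ∫_{-∞}^{∞} f(x) dx = 2πi · Σ Res(f, z_k)  over the poles with Im z_k > 0.

Zeros of the denominator: z^2 + 76 = 0 gives z = ±2*sqrt(19)*I.
Upper half-plane: z = 2*sqrt(19)*I (simple).

Each pole is a simple zero of Q(z) = z^2 + 76, so Res(f, z₀) = P(z₀)/Q'(z₀) with P(z) = 2, Q'(z) = 2*z:
  Res(f, 2*sqrt(19)*I) = (2)/(4*sqrt(19)*I) = -sqrt(19)*I/38

∫_{-∞}^{∞} f(x) dx = 2πi · (-sqrt(19)*I/38) = sqrt(19)*pi/19

Final answer: sqrt(19)*pi/19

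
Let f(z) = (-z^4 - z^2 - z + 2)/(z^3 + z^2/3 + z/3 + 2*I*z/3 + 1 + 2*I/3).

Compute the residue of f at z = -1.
Write f(z) = P(z)/Q(z) with P(z) = -z^4 - z^2 - z + 2 and Q(z) = z^3 + z^2/3 + z/3 + 2*I*z/3 + 1 + 2*I/3.
The denominator factors as Q(z) = (z + 1)*(z - 2/3 + I)*(z - I), so z = -1 is a simple zero of Q and P is analytic there; z = -1 is therefore a simple pole and
  Res(f, z₀) = P(z₀)/Q'(z₀).

Q'(z) = 3*z^2 + 2*z/3 + 1/3 + 2*I/3, so Q'(-1) = 8/3 + 2*I/3.
P(-1) = 1.

Res(f, -1) = (1)/(8/3 + 2*I/3) = 6/17 - 3*I/34

Final answer: 6/17 - 3*I/34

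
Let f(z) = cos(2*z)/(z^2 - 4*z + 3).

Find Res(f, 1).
Write f(z) = P(z)/Q(z) with P(z) = cos(2*z) and Q(z) = z^2 - 4*z + 3.
The denominator factors as Q(z) = (z - 3)*(z - 1), so z = 1 is a simple zero of Q and P is analytic there; z = 1 is therefore a simple pole and
  Res(f, z₀) = P(z₀)/Q'(z₀).

Q'(z) = 2*z - 4, so Q'(1) = -2.
P(1) = cos(2).

Res(f, 1) = (cos(2))/(-2) = -cos(2)/2

Final answer: -cos(2)/2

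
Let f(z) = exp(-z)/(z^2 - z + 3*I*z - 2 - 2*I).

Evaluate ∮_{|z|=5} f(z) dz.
By the residue theorem, ∮_C f(z) dz = 2πi · (sum of the residues of f at the poles inside |z| = 5).

The denominator factors as (z - 1 + I)*(z + 2*I), so the singularities of f are simple poles at z = 1 - I, z = -2*I.
  |1 - I|² = 2 < 25 = 5², so this pole is inside the contour.
  |-2*I|² = 4 < 25 = 5², so this pole is inside the contour.

With P(z) = exp(-z) and Q(z) = z^2 - z + 3*I*z - 2 - 2*I, each pole is simple, so Res(f, z₀) = P(z₀)/Q'(z₀) with Q'(z) = 2*z - 1 + 3*I.
  Res(f, 1 - I) = P(1 - I)/Q'(1 - I) = (exp(-1 + I))/(1 + I) = (1/2 - I/2)*exp(-1 + I)
  Res(f, -2*I) = P(-2*I)/Q'(-2*I) = (exp(2*I))/(-1 - I) = (-1/2 + I/2)*exp(2*I)

Sum of residues inside C: (-1/2 + I/2)*exp(2*I) + (1/2 - I/2)*exp(-1 + I)
∮_C f(z) dz = 2πi · ((-1/2 + I/2)*exp(2*I) + (1/2 - I/2)*exp(-1 + I)) = pi*(-1 - I)*exp(2*I) + pi*(1 + I)*exp(-1 + I)

Final answer: pi*(-1 - I)*exp(2*I) + pi*(1 + I)*exp(-1 + I)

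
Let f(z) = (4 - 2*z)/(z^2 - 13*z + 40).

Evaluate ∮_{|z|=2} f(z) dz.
By the residue theorem, ∮_C f(z) dz = 2πi · (sum of the residues of f at the poles inside |z| = 2).

The denominator factors as (z - 8)*(z - 5), so the singularities of f are simple poles at z = 8, z = 5.
  |8|² = 64 > 4 = 2², so this pole is outside the contour.
  |5|² = 25 > 4 = 2², so this pole is outside the contour.

No pole lies inside the contour, so f is analytic on and inside C and the integral is 0 (Cauchy's theorem).

Final answer: 0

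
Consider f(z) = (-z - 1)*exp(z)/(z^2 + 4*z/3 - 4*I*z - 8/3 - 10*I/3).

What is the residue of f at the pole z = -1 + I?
Write f(z) = P(z)/Q(z) with P(z) = (-z - 1)*exp(z) and Q(z) = z^2 + 4*z/3 - 4*I*z - 8/3 - 10*I/3.
The denominator factors as Q(z) = (z + 1 - I)*(z + 1/3 - 3*I), so z = -1 + I is a simple zero of Q and P is analytic there; z = -1 + I is therefore a simple pole and
  Res(f, z₀) = P(z₀)/Q'(z₀).

Q'(z) = 2*z + 4/3 - 4*I, so Q'(-1 + I) = -2/3 - 2*I.
P(-1 + I) = -I*exp(-1 + I).

Res(f, -1 + I) = (-I*exp(-1 + I))/(-2/3 - 2*I) = (9/20 + 3*I/20)*exp(-1 + I)

Final answer: (9/20 + 3*I/20)*exp(-1 + I)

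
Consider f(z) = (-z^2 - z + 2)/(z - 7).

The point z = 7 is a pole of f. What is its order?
Factor the denominator:
  z - 7 = (z - 7)

The numerator P(z) = -z^2 - z + 2 has P(7) = -54 ≠ 0, so no factor of (z - 7) cancels.
Near z = 7 we can therefore write f(z) = g(z)/(z - 7) with g analytic at 7 and g(7) ≠ 0 (g is just the numerator).

Hence z = 7 is a pole of order 1.

Final answer: 1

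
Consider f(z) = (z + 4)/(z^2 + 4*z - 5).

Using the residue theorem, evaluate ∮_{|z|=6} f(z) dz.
2*I*pi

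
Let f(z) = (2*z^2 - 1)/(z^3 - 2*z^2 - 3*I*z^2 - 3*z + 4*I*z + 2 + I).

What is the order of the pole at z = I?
Factor the denominator:
  z^3 - 2*z^2 - 3*I*z^2 - 3*z + 4*I*z + 2 + I = (z - I)^2*(z - 2 - I)

The numerator P(z) = 2*z^2 - 1 has P(I) = -3 ≠ 0, so no factor of (z - I) cancels.
Near z = I we can therefore write f(z) = g(z)/(z - I)^2 with g analytic at I and g(I) ≠ 0 (g is the numerator divided by the remaining denominator factors).

Hence z = I is a pole of order 2.

Final answer: 2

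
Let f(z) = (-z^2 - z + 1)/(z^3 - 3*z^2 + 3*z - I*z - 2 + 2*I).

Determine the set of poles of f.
The singularities of f are the zeros of the denominator. Factoring,
  z^3 - 3*z^2 + 3*z - I*z - 2 + 2*I = (z + I)*(z - 1 - I)*(z - 2)
so the candidates are z = -I, z = 1 + I, z = 2.

Check the numerator P(z) = -z^2 - z + 1 at each one:
  P(-I) = 2 + I ≠ 0, so z = -I is a (simple) pole.
  P(1 + I) = -3*I ≠ 0, so z = 1 + I is a (simple) pole.
  P(2) = -5 ≠ 0, so z = 2 is a (simple) pole.

Poles of f: {-I, 1 + I, 2}

Final answer: {-I, 1 + I, 2}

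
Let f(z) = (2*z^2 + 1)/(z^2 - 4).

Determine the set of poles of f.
The singularities of f are the zeros of the denominator. Factoring,
  z^2 - 4 = (z + 2)*(z - 2)
so the candidates are z = -2, z = 2.

Check the numerator P(z) = 2*z^2 + 1 at each one:
  P(-2) = 9 ≠ 0, so z = -2 is a (simple) pole.
  P(2) = 9 ≠ 0, so z = 2 is a (simple) pole.

Poles of f: {-2, 2}

Final answer: {-2, 2}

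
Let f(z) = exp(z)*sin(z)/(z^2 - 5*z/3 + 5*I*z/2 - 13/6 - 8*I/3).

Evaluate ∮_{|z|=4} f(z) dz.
By the residue theorem, ∮_C f(z) dz = 2πi · (sum of the residues of f at the poles inside |z| = 4).

The denominator factors as (z + 1/3 + 3*I/2)*(z - 2 + I), so the singularities of f are simple poles at z = -1/3 - 3*I/2, z = 2 - I.
  |-1/3 - 3*I/2|² = 85/36 < 16 = 4², so this pole is inside the contour.
  |2 - I|² = 5 < 16 = 4², so this pole is inside the contour.

With P(z) = exp(z)*sin(z) and Q(z) = z^2 - 5*z/3 + 5*I*z/2 - 13/6 - 8*I/3, each pole is simple, so Res(f, z₀) = P(z₀)/Q'(z₀) with Q'(z) = 2*z - 5/3 + 5*I/2.
  Res(f, -1/3 - 3*I/2) = P(-1/3 - 3*I/2)/Q'(-1/3 - 3*I/2) = (-exp(-1/3 - 3*I/2)*sin(1/3 + 3*I/2))/(-7/3 - I/2) = (84/205 - 18*I/205)*exp(-1/3 - 3*I/2)*sin(1/3 + 3*I/2)
  Res(f, 2 - I) = P(2 - I)/Q'(2 - I) = (exp(2 - I)*sin(2 - I))/(7/3 + I/2) = (84/205 - 18*I/205)*exp(2 - I)*sin(2 - I)

Sum of residues inside C: (84/205 - 18*I/205)*exp(2 - I)*sin(2 - I) + (84/205 - 18*I/205)*exp(-1/3 - 3*I/2)*sin(1/3 + 3*I/2)
∮_C f(z) dz = 2πi · ((84/205 - 18*I/205)*exp(2 - I)*sin(2 - I) + (84/205 - 18*I/205)*exp(-1/3 - 3*I/2)*sin(1/3 + 3*I/2)) = pi*(36/205 + 168*I/205)*exp(-1/3 - 3*I/2)*sin(1/3 + 3*I/2) + pi*(36/205 + 168*I/205)*exp(2 - I)*sin(2 - I)

Final answer: pi*(36/205 + 168*I/205)*exp(-1/3 - 3*I/2)*sin(1/3 + 3*I/2) + pi*(36/205 + 168*I/205)*exp(2 - I)*sin(2 - I)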